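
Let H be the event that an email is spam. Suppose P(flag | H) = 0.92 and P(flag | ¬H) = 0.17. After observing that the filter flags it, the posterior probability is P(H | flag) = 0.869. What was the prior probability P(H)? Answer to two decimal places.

P(H) = 0.55

In odds form, posterior odds = prior odds × likelihood ratio, so prior odds = posterior odds ÷ LR.
Posterior odds = 0.869/(1−0.869) = 6.6336. LR = 0.92/0.17 = 5.4118.
Prior odds = 6.6336/5.4118 = 1.2258, so P(H) = 1.2258/(1+1.2258) ≈ 0.55.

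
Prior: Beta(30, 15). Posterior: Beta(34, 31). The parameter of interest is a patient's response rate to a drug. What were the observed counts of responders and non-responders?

Under Beta–binomial conjugacy the posterior parameters are (a+s, b+f).
Match parameters: s=34−30=4, f=31−15=16.

4 responders and 16 non-responders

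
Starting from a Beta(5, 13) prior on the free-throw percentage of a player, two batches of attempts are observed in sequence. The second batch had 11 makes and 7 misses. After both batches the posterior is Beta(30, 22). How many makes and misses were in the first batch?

Sequential conjugate updates are equivalent to a single update on the pooled data, so total successes = posterior α − prior α and total failures = posterior β − prior β.
Total across both batches: 30−5=25 makes, 22−13=9 misses.
Subtract the second batch: 25−11=14 makes and 9−7=2 misses.

14 makes and 2 misses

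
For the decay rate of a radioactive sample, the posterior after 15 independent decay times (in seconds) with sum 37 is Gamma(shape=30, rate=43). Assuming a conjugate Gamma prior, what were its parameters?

Gamma(shape=15, rate=6)

Gamma–exponential conjugacy: posterior shape = α + n, posterior rate = β + Σtᵢ.
So α = 30 − 15 = 15 and β = 43 − 37 = 6.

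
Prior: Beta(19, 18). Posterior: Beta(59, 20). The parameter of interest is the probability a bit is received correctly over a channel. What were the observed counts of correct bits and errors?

40 correct bits and 2 errors

A Beta(a, b) prior with s successes and f failures in binomial data gives a Beta(a+s, b+f) posterior.
So s = 59 − 19 = 40 and f = 20 − 18 = 2.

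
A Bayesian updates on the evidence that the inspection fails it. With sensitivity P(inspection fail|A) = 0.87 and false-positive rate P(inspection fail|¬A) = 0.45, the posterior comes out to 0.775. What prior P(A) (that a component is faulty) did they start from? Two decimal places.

In odds form, posterior odds = prior odds × likelihood ratio, so prior odds = posterior odds ÷ LR.
Posterior odds = 0.775/(1−0.775) = 3.4444. LR = 0.87/0.45 = 1.9333.
Prior odds = 3.4444/1.9333 = 1.7816, so P(A) = 1.7816/(1+1.7816) ≈ 0.64.

P(A) = 0.64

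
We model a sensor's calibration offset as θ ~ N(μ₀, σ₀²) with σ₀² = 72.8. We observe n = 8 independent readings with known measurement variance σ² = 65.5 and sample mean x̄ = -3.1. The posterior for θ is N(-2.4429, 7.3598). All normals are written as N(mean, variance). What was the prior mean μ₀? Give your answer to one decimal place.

With known observation variance, the Normal–Normal posterior has precision τ_n = τ₀ + n/σ² and mean μ_n = (τ₀μ₀ + (n/σ²)x̄)/τ_n.
Here τ₀ = 1/72.8 = 0.013736 and τ_data = 8/65.5 = 0.122137, so τ_n = 0.135873.
Rearranging for μ₀: μ₀ = (μ_n·τ_n − τ_data·x̄)/τ₀ = (-2.4429·0.135873 − 0.122137·-3.1) / 0.013736 = 0.046701/0.013736 ≈ 3.4.

μ₀ = 3.4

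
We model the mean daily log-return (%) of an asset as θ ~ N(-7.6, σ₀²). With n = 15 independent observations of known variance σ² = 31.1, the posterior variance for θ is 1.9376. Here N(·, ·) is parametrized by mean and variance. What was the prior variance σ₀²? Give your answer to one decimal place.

σ₀² = 29.6

Posterior precision equals prior precision plus data precision: 1/σ_n² = 1/σ₀² + n/σ².
So 1/σ₀² = 1/1.9376 − 15/31.1 = 0.516102 − 0.482315 = 0.033787.
Hence σ₀² = 1/0.033787 ≈ 29.6.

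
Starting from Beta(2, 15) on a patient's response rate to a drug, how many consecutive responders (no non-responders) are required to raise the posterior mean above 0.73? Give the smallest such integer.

k = 39

After k responders and 0 non-responders the posterior is Beta(2+k, 15), with mean (2+k)/(2+15+k).
Set (2+k)/(17+k) > 0.73 and solve: k > (0.73·17 − 2)/(1 − 0.73) = 38.556.
The smallest integer exceeding 38.556 is 39, and checking k=39: (41)/(56) = 0.7321 > 0.73.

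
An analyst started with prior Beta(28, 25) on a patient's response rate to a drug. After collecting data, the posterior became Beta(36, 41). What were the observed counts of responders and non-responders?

Under Beta–binomial conjugacy the posterior parameters are (a+s, b+f).
Match parameters: s=36−28=8, f=41−25=16.

8 responders and 16 non-responders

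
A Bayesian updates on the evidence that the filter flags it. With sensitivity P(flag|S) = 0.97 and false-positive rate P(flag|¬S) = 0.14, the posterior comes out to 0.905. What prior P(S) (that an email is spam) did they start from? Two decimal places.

In odds form, posterior odds = prior odds × likelihood ratio, so prior odds = posterior odds ÷ LR.
Posterior odds = 0.905/(1−0.905) = 9.5263. LR = 0.97/0.14 = 6.9286.
Prior odds = 9.5263/6.9286 = 1.3749, so P(S) = 1.3749/(1+1.3749) ≈ 0.58.

P(S) = 0.58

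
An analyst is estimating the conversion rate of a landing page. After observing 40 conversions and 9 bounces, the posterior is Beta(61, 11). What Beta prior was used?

Beta(21, 2)

Under Beta–binomial conjugacy the posterior parameters are (a+s, b+f).
So a = 61 − 40 = 21 and b = 11 − 9 = 2.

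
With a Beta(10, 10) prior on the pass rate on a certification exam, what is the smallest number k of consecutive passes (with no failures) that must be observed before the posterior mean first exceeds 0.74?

k = 19

After k passes and 0 failures the posterior is Beta(10+k, 10), with mean (10+k)/(10+10+k).
Set (10+k)/(20+k) > 0.74 and solve: k > (0.74·20 − 10)/(1 − 0.74) = 18.462.
The smallest integer exceeding 18.462 is 19.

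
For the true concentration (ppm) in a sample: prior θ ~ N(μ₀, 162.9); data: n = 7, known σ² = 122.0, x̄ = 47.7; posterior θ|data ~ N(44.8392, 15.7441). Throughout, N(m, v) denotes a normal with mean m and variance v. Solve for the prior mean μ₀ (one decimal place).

μ₀ = 18.1

With known observation variance, the Normal–Normal posterior has precision τ_n = τ₀ + n/σ² and mean μ_n = (τ₀μ₀ + (n/σ²)x̄)/τ_n.
Here τ₀ = 1/162.9 = 0.006139 and τ_data = 7/122.0 = 0.057377, so τ_n = 0.063516.
Rearranging for μ₀: μ₀ = (μ_n·τ_n − τ_data·x̄)/τ₀ = (44.8392·0.063516 − 0.057377·47.7) / 0.006139 = 0.111124/0.006139 ≈ 18.1.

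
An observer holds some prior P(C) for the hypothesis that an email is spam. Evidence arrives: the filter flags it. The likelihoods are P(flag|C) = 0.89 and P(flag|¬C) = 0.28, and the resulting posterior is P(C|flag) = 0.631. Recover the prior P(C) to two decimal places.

Bayes' rule in odds form gives O(C|E) = O(C)·[P(E|C)/P(E|¬C)], hence O(C) = O(C|E)/LR.
Posterior odds = 0.631/(1−0.631) = 1.7100. LR = 0.89/0.28 = 3.1786.
Prior odds = 1.7100/3.1786 = 0.5380, so P(C) = 0.5380/(1+0.5380) ≈ 0.35.

P(C) = 0.35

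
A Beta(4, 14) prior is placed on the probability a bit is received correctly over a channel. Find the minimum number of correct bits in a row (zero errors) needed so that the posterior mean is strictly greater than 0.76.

k = 41

After k correct bits and 0 errors the posterior is Beta(4+k, 14), with mean (4+k)/(4+14+k).
Set (4+k)/(18+k) > 0.76 and solve: k > (0.76·18 − 4)/(1 − 0.76) = 40.333.
The smallest integer exceeding 40.333 is 41, and checking k=41: (45)/(59) = 0.7627 > 0.76.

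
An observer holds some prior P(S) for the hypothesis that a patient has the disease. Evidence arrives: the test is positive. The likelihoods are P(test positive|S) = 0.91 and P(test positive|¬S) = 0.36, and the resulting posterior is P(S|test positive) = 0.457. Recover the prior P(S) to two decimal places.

P(S) = 0.25

Bayes' rule in odds form gives O(S|E) = O(S)·[P(E|S)/P(E|¬S)], hence O(S) = O(S|E)/LR.
Posterior odds = 0.457/(1−0.457) = 0.8416. LR = 0.91/0.36 = 2.5278.
Prior odds = 0.8416/2.5278 = 0.3329, so P(S) = 0.3329/(1+0.3329) ≈ 0.25.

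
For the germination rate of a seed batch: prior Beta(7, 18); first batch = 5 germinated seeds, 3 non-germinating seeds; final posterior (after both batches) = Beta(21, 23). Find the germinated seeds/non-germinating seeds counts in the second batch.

Sequential conjugate updates are equivalent to a single update on the pooled data, so total successes = posterior α − prior α and total failures = posterior β − prior β.
Total across both batches: 21−7=14 germinated seeds, 23−18=5 non-germinating seeds.
Subtract the first batch: 14−5=9 germinated seeds and 5−3=2 non-germinating seeds.

9 germinated seeds and 2 non-germinating seeds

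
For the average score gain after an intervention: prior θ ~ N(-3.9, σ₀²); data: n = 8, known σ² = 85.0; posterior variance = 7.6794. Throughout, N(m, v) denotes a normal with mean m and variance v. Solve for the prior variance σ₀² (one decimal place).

For the Normal–Normal model with known σ², precisions add: τ_n = τ₀ + n/σ².
So 1/σ₀² = 1/7.6794 − 8/85.0 = 0.130219 − 0.094118 = 0.036101.
Hence σ₀² = 1/0.036101 ≈ 27.7.

σ₀² = 27.7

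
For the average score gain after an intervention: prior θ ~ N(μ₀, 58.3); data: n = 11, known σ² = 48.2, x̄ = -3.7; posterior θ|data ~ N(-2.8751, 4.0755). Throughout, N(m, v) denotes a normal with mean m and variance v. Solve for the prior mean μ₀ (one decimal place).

μ₀ = 8.1

The posterior mean is a precision-weighted average: μ_n = (τ₀μ₀ + τ_data·x̄)/(τ₀+τ_data), with τ₀=1/σ₀² and τ_data=n/σ².
Here τ₀ = 1/58.3 = 0.017153 and τ_data = 11/48.2 = 0.228216, so τ_n = 0.245369.
Rearranging for μ₀: μ₀ = (μ_n·τ_n − τ_data·x̄)/τ₀ = (-2.8751·0.245369 − 0.228216·-3.7) / 0.017153 = 0.138939/0.017153 ≈ 8.1.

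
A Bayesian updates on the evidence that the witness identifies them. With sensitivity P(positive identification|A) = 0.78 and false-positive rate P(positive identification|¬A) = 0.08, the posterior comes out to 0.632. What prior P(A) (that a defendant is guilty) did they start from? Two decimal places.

Bayes' rule in odds form gives O(A|E) = O(A)·[P(E|A)/P(E|¬A)], hence O(A) = O(A|E)/LR.
Posterior odds = 0.632/(1−0.632) = 1.7174. LR = 0.78/0.08 = 9.7500.
Prior odds = 1.7174/9.7500 = 0.1761, so P(A) = 0.1761/(1+0.1761) ≈ 0.15.

P(A) = 0.15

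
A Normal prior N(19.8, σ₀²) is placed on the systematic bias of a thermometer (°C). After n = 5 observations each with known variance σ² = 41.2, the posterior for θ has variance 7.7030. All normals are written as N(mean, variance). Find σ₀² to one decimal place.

For the Normal–Normal model with known σ², precisions add: τ_n = τ₀ + n/σ².
So 1/σ₀² = 1/7.7030 − 5/41.2 = 0.129820 − 0.121359 = 0.008461.
Hence σ₀² = 1/0.008461 ≈ 118.2.

σ₀² = 118.2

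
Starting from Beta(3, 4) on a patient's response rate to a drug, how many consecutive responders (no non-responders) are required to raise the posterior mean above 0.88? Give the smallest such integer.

k = 27

After k responders and 0 non-responders the posterior is Beta(3+k, 4), with mean (3+k)/(3+4+k).
Set (3+k)/(7+k) > 0.88 and solve: k > (0.88·7 − 3)/(1 − 0.88) = 26.333.
The smallest integer exceeding 26.333 is 27, and checking k=27: (30)/(34) = 0.8824 > 0.88.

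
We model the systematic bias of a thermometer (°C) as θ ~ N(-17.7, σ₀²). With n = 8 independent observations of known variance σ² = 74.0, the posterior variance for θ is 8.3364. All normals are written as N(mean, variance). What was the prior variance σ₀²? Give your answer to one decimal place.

For the Normal–Normal model with known σ², precisions add: τ_n = τ₀ + n/σ².
So 1/σ₀² = 1/8.3364 − 8/74.0 = 0.119956 − 0.108108 = 0.011848.
Hence σ₀² = 1/0.011848 ≈ 84.4.

σ₀² = 84.4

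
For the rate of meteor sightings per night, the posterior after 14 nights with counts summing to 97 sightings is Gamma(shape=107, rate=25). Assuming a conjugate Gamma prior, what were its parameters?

Gamma(shape=10, rate=11)

A Gamma(α, β) prior (rate parametrization) on a Poisson rate with n observations summing to S gives posterior Gamma(α+S, β+n).
So α = 107 − 97 = 10 and β = 25 − 14 = 11.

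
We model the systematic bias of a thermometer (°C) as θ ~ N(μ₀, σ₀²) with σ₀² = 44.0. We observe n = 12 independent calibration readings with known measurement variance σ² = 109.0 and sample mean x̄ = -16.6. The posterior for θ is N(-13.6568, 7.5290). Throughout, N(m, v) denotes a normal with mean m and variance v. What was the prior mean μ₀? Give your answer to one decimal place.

The posterior mean is a precision-weighted average: μ_n = (τ₀μ₀ + τ_data·x̄)/(τ₀+τ_data), with τ₀=1/σ₀² and τ_data=n/σ².
Here τ₀ = 1/44.0 = 0.022727 and τ_data = 12/109.0 = 0.110092, so τ_n = 0.132819.
Rearranging for μ₀: μ₀ = (μ_n·τ_n − τ_data·x̄)/τ₀ = (-13.6568·0.132819 − 0.110092·-16.6) / 0.022727 = 0.013645/0.022727 ≈ 0.6.

μ₀ = 0.6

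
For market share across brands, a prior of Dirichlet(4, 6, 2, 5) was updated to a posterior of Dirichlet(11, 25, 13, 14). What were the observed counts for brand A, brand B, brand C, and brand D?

counts (7, 19, 11, 9)

For a Dirichlet(α) prior with multinomial counts c, the posterior is Dirichlet(α + c) componentwise.
Counts are posterior − prior componentwise: 11−4=7, 25−6=19, 13−2=11, 14−5=9.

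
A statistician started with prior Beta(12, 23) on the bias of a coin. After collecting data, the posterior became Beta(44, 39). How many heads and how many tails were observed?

32 heads and 16 tails

Beta is conjugate to the binomial likelihood: posterior = Beta(α+s, β+f).
So s = 44 − 12 = 32 and f = 39 − 23 = 16.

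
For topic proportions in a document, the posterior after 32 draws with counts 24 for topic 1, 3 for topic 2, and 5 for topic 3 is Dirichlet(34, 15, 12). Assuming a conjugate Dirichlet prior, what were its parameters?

Dirichlet(10, 12, 7)

For a Dirichlet(α) prior with multinomial counts c, the posterior is Dirichlet(α + c) componentwise.
Subtract each count from the matching posterior parameter: 34−24=10, 15−3=12, 12−5=7.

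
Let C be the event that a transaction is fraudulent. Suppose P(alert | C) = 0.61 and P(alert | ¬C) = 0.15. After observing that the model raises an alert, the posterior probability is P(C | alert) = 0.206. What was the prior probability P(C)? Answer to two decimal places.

Bayes' rule in odds form gives O(C|E) = O(C)·[P(E|C)/P(E|¬C)], hence O(C) = O(C|E)/LR.
Posterior odds = 0.206/(1−0.206) = 0.2594. LR = 0.61/0.15 = 4.0667.
Prior odds = 0.2594/4.0667 = 0.0638, so P(C) = 0.0638/(1+0.0638) ≈ 0.06.

P(C) = 0.06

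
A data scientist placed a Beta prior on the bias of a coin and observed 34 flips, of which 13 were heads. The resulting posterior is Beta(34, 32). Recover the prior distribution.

Beta is conjugate to the binomial likelihood: posterior = Beta(α+s, β+f).
So α = 34 − 13 = 21 and β = 32 − 21 = 11.

Beta(21, 11)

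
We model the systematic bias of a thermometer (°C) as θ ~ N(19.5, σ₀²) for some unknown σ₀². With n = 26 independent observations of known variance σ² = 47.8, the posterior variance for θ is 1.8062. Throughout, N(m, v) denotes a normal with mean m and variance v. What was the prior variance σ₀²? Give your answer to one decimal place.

Posterior precision equals prior precision plus data precision: 1/σ_n² = 1/σ₀² + n/σ².
So 1/σ₀² = 1/1.8062 − 26/47.8 = 0.553649 − 0.543933 = 0.009716.
Hence σ₀² = 1/0.009716 ≈ 102.9.

σ₀² = 102.9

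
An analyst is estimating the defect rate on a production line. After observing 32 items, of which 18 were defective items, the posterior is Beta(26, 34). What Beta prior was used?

Beta is conjugate to the binomial likelihood: posterior = Beta(a+s, b+f).
Subtract the data counts: 26−18=8, 34−14=20.

Beta(8, 20)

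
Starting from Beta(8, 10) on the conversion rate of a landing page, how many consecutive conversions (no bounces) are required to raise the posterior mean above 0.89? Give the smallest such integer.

k = 73

After k conversions and 0 bounces the posterior is Beta(8+k, 10), with mean (8+k)/(8+10+k).
Set (8+k)/(18+k) > 0.89 and solve: k > (0.89·18 − 8)/(1 − 0.89) = 72.909.
The smallest integer exceeding 72.909 is 73, and checking k=73: (81)/(91) = 0.8901 > 0.89.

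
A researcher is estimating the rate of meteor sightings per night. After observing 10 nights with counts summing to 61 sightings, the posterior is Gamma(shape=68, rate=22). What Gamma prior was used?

Gamma(shape=7, rate=12)

Gamma–Poisson conjugacy: posterior shape = α + Σxᵢ, posterior rate = β + n.
So α = 68 − 61 = 7 and β = 22 − 10 = 12.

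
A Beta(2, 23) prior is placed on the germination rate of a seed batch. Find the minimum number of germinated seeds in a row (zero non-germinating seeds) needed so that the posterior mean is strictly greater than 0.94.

k = 359

After k germinated seeds and 0 non-germinating seeds the posterior is Beta(2+k, 23), with mean (2+k)/(2+23+k).
Set (2+k)/(25+k) > 0.94 and solve: k > (0.94·25 − 2)/(1 − 0.94) = 358.333.
The smallest integer exceeding 358.333 is 359, and checking k=359: (361)/(384) = 0.9401 > 0.94.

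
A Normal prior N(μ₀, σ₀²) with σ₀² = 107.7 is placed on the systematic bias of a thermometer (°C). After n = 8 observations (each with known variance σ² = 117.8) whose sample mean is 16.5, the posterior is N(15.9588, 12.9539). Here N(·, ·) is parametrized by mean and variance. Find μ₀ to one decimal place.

μ₀ = 12.0

The posterior mean is a precision-weighted average: μ_n = (τ₀μ₀ + τ_data·x̄)/(τ₀+τ_data), with τ₀=1/σ₀² and τ_data=n/σ².
Here τ₀ = 1/107.7 = 0.009285 and τ_data = 8/117.8 = 0.067912, so τ_n = 0.077197.
Rearranging for μ₀: μ₀ = (μ_n·τ_n − τ_data·x̄)/τ₀ = (15.9588·0.077197 − 0.067912·16.5) / 0.009285 = 0.111423/0.009285 ≈ 12.0.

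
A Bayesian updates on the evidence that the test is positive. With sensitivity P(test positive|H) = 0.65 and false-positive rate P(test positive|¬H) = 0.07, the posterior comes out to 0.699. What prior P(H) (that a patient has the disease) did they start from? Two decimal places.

In odds form, posterior odds = prior odds × likelihood ratio, so prior odds = posterior odds ÷ LR.
Posterior odds = 0.699/(1−0.699) = 2.3223. LR = 0.65/0.07 = 9.2857.
Prior odds = 2.3223/9.2857 = 0.2501, so P(H) = 0.2501/(1+0.2501) ≈ 0.20.

P(H) = 0.20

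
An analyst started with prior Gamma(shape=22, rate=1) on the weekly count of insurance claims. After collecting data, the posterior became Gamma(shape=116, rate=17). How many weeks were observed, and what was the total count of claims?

A Gamma(α, β) prior (rate parametrization) on a Poisson rate with n observations summing to S gives posterior Gamma(α+S, β+n).
Matching: Σxᵢ = 116 − 22 = 94 and n = 17 − 1 = 16.

n = 16 weeks with total 94 claims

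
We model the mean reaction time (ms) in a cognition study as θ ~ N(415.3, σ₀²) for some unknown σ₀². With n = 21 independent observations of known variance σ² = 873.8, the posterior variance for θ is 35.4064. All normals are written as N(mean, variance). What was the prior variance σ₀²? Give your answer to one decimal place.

For the Normal–Normal model with known σ², precisions add: τ_n = τ₀ + n/σ².
So 1/σ₀² = 1/35.4064 − 21/873.8 = 0.028243 − 0.024033 = 0.004210.
Hence σ₀² = 1/0.004210 ≈ 237.5.

σ₀² = 237.5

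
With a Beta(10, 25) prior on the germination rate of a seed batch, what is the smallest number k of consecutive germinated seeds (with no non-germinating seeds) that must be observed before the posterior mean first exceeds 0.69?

k = 46

After k germinated seeds and 0 non-germinating seeds the posterior is Beta(10+k, 25), with mean (10+k)/(10+25+k).
Set (10+k)/(35+k) > 0.69 and solve: k > (0.69·35 − 10)/(1 − 0.69) = 45.645.
The smallest integer exceeding 45.645 is 46.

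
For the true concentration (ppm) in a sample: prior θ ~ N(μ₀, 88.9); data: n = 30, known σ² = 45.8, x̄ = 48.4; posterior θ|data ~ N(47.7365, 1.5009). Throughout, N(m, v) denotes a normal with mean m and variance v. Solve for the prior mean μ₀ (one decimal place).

With known observation variance, the Normal–Normal posterior has precision τ_n = τ₀ + n/σ² and mean μ_n = (τ₀μ₀ + (n/σ²)x̄)/τ_n.
Here τ₀ = 1/88.9 = 0.011249 and τ_data = 30/45.8 = 0.655022, so τ_n = 0.666271.
Rearranging for μ₀: μ₀ = (μ_n·τ_n − τ_data·x̄)/τ₀ = (47.7365·0.666271 − 0.655022·48.4) / 0.011249 = 0.102381/0.011249 ≈ 9.1.

μ₀ = 9.1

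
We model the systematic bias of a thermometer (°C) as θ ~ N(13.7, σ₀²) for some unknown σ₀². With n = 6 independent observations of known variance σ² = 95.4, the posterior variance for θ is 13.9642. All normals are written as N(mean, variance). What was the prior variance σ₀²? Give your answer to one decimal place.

σ₀² = 114.7

For the Normal–Normal model with known σ², precisions add: τ_n = τ₀ + n/σ².
So 1/σ₀² = 1/13.9642 − 6/95.4 = 0.071612 − 0.062893 = 0.008719.
Hence σ₀² = 1/0.008719 ≈ 114.7.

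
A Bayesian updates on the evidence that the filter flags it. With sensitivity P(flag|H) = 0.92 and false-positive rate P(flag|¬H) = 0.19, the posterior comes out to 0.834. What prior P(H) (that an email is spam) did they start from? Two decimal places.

P(H) = 0.51

In odds form, posterior odds = prior odds × likelihood ratio, so prior odds = posterior odds ÷ LR.
Posterior odds = 0.834/(1−0.834) = 5.0241. LR = 0.92/0.19 = 4.8421.
Prior odds = 5.0241/4.8421 = 1.0376, so P(H) = 1.0376/(1+1.0376) ≈ 0.51.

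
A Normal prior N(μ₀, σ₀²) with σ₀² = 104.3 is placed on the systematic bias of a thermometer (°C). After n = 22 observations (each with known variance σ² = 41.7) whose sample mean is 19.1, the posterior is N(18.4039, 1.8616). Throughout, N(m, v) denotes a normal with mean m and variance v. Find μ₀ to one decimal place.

μ₀ = -19.9

With known observation variance, the Normal–Normal posterior has precision τ_n = τ₀ + n/σ² and mean μ_n = (τ₀μ₀ + (n/σ²)x̄)/τ_n.
Here τ₀ = 1/104.3 = 0.009588 and τ_data = 22/41.7 = 0.527578, so τ_n = 0.537166.
Rearranging for μ₀: μ₀ = (μ_n·τ_n − τ_data·x̄)/τ₀ = (18.4039·0.537166 − 0.527578·19.1) / 0.009588 = -0.190790/0.009588 ≈ -19.9.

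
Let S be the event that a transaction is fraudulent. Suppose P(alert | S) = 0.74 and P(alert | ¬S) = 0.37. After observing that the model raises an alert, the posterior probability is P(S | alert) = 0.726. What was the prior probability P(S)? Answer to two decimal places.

In odds form, posterior odds = prior odds × likelihood ratio, so prior odds = posterior odds ÷ LR.
Posterior odds = 0.726/(1−0.726) = 2.6496. LR = 0.74/0.37 = 2.0000.
Prior odds = 2.6496/2.0000 = 1.3248, so P(S) = 1.3248/(1+1.3248) ≈ 0.57.

P(S) = 0.57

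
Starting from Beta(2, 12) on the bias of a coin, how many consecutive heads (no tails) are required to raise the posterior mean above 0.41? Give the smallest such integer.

k = 7

After k heads and 0 tails the posterior is Beta(2+k, 12), with mean (2+k)/(2+12+k).
Set (2+k)/(14+k) > 0.41 and solve: k > (0.41·14 − 2)/(1 − 0.41) = 6.339.
The smallest integer exceeding 6.339 is 7.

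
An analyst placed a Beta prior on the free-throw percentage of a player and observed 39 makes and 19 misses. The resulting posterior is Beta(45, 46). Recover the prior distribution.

Beta(6, 27)

Under Beta–binomial conjugacy the posterior parameters are (α+s, β+f).
So α = 45 − 39 = 6 and β = 46 − 19 = 27.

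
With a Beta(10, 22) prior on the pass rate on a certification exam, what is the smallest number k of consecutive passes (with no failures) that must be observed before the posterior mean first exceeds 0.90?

After k passes and 0 failures the posterior is Beta(10+k, 22), with mean (10+k)/(10+22+k).
Set (10+k)/(32+k) > 0.90 and solve: k > (0.90·32 − 10)/(1 − 0.90) = 188.000.
The smallest integer exceeding 188.000 is 189.

k = 189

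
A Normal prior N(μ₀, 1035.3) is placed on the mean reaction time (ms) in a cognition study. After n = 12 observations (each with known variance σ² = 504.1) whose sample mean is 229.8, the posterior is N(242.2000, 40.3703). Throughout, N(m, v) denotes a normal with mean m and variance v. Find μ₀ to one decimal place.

The posterior mean is a precision-weighted average: μ_n = (τ₀μ₀ + τ_data·x̄)/(τ₀+τ_data), with τ₀=1/σ₀² and τ_data=n/σ².
Here τ₀ = 1/1035.3 = 0.000966 and τ_data = 12/504.1 = 0.023805, so τ_n = 0.024771.
Rearranging for μ₀: μ₀ = (μ_n·τ_n − τ_data·x̄)/τ₀ = (242.2000·0.024771 − 0.023805·229.8) / 0.000966 = 0.529147/0.000966 ≈ 547.8.

μ₀ = 547.8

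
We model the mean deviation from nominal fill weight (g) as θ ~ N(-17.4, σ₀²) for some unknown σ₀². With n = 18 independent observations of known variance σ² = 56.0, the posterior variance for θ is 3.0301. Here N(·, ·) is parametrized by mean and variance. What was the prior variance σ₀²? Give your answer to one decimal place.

For the Normal–Normal model with known σ², precisions add: τ_n = τ₀ + n/σ².
So 1/σ₀² = 1/3.0301 − 18/56.0 = 0.330022 − 0.321429 = 0.008593.
Hence σ₀² = 1/0.008593 ≈ 116.4.

σ₀² = 116.4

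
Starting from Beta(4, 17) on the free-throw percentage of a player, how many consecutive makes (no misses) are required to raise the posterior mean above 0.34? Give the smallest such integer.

After k makes and 0 misses the posterior is Beta(4+k, 17), with mean (4+k)/(4+17+k).
Set (4+k)/(21+k) > 0.34 and solve: k > (0.34·21 − 4)/(1 − 0.34) = 4.758.
The smallest integer exceeding 4.758 is 5, and checking k=5: (9)/(26) = 0.3462 > 0.34.

k = 5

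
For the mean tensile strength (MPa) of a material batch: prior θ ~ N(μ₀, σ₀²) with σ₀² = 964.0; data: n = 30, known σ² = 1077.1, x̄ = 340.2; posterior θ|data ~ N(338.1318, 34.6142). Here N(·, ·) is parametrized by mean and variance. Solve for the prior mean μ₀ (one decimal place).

μ₀ = 282.6

With known observation variance, the Normal–Normal posterior has precision τ_n = τ₀ + n/σ² and mean μ_n = (τ₀μ₀ + (n/σ²)x̄)/τ_n.
Here τ₀ = 1/964.0 = 0.001037 and τ_data = 30/1077.1 = 0.027853, so τ_n = 0.028890.
Rearranging for μ₀: μ₀ = (μ_n·τ_n − τ_data·x̄)/τ₀ = (338.1318·0.028890 − 0.027853·340.2) / 0.001037 = 0.293037/0.001037 ≈ 282.6.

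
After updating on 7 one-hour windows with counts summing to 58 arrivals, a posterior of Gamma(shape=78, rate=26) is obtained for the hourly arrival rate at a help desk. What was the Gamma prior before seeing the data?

Gamma(shape=20, rate=19)

Gamma–Poisson conjugacy: posterior shape = α + Σxᵢ, posterior rate = β + n.
So α = 78 − 58 = 20 and β = 26 − 7 = 19.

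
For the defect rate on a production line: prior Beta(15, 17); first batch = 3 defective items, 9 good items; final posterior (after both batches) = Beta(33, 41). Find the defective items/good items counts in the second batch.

Sequential conjugate updates are equivalent to a single update on the pooled data, so total successes = posterior α − prior α and total failures = posterior β − prior β.
Total across both batches: 33−15=18 defective items, 41−17=24 good items.
Subtract the first batch: 18−3=15 defective items and 24−9=15 good items.

15 defective items and 15 good items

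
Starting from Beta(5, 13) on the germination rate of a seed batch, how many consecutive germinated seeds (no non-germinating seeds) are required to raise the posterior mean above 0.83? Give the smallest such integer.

k = 59

After k germinated seeds and 0 non-germinating seeds the posterior is Beta(5+k, 13), with mean (5+k)/(5+13+k).
Set (5+k)/(18+k) > 0.83 and solve: k > (0.83·18 − 5)/(1 − 0.83) = 58.471.
The smallest integer exceeding 58.471 is 59, and checking k=59: (64)/(77) = 0.8312 > 0.83.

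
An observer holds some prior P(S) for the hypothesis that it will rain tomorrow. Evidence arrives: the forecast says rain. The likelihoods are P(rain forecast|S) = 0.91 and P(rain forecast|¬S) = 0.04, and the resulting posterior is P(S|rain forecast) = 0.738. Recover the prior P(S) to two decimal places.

In odds form, posterior odds = prior odds × likelihood ratio, so prior odds = posterior odds ÷ LR.
Posterior odds = 0.738/(1−0.738) = 2.8168. LR = 0.91/0.04 = 22.7500.
Prior odds = 2.8168/22.7500 = 0.1238, so P(S) = 0.1238/(1+0.1238) ≈ 0.11.

P(S) = 0.11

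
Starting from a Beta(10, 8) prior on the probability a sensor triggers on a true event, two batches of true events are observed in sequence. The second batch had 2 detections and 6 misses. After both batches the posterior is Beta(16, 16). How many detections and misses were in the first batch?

4 detections and 2 misses

Sequential conjugate updates are equivalent to a single update on the pooled data, so total successes = posterior α − prior α and total failures = posterior β − prior β.
Total across both batches: 16−10=6 detections, 16−8=8 misses.
Subtract the second batch: 6−2=4 detections and 8−6=2 misses.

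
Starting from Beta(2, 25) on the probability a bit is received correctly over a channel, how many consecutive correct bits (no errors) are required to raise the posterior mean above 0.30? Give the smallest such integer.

k = 9

After k correct bits and 0 errors the posterior is Beta(2+k, 25), with mean (2+k)/(2+25+k).
Set (2+k)/(27+k) > 0.30 and solve: k > (0.30·27 − 2)/(1 − 0.30) = 8.714.
The smallest integer exceeding 8.714 is 9.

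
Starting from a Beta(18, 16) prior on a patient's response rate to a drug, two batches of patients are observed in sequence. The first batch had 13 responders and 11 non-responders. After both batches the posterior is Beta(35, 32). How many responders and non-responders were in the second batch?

Because Beta–binomial updating is additive in the counts, the combined data contributed (α_post−α_prior, β_post−β_prior) successes and failures.
Total across both batches: 35−18=17 responders, 32−16=16 non-responders.
Subtract the first batch: 17−13=4 responders and 16−11=5 non-responders.

4 responders and 5 non-responders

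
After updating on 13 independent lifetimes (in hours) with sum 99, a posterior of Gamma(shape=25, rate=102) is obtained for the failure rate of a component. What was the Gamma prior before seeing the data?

Gamma(shape=12, rate=3)

For an exponential likelihood with a Gamma(α, β) prior on the rate, n observations with total T give posterior Gamma(α+n, β+T).
So α = 25 − 13 = 12 and β = 102 − 99 = 3.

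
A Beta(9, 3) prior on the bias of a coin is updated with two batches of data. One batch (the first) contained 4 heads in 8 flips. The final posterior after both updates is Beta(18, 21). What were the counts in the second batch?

5 heads and 14 tails

Sequential conjugate updates are equivalent to a single update on the pooled data, so total successes = posterior α − prior α and total failures = posterior β − prior β.
Total across both batches: 18−9=9 heads, 21−3=18 tails.
Subtract the first batch: 9−4=5 heads and 18−4=14 tails.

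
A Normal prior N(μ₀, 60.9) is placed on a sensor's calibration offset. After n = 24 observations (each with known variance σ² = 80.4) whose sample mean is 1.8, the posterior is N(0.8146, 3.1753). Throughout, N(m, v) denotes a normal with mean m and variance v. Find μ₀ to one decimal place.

With known observation variance, the Normal–Normal posterior has precision τ_n = τ₀ + n/σ² and mean μ_n = (τ₀μ₀ + (n/σ²)x̄)/τ_n.
Here τ₀ = 1/60.9 = 0.016420 and τ_data = 24/80.4 = 0.298507, so τ_n = 0.314927.
Rearranging for μ₀: μ₀ = (μ_n·τ_n − τ_data·x̄)/τ₀ = (0.8146·0.314927 − 0.298507·1.8) / 0.016420 = -0.280773/0.016420 ≈ -17.1.

μ₀ = -17.1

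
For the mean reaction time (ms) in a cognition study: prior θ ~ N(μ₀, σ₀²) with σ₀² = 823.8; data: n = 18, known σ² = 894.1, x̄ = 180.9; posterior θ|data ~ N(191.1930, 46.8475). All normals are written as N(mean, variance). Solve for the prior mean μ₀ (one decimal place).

With known observation variance, the Normal–Normal posterior has precision τ_n = τ₀ + n/σ² and mean μ_n = (τ₀μ₀ + (n/σ²)x̄)/τ_n.
Here τ₀ = 1/823.8 = 0.001214 and τ_data = 18/894.1 = 0.020132, so τ_n = 0.021346.
Rearranging for μ₀: μ₀ = (μ_n·τ_n − τ_data·x̄)/τ₀ = (191.1930·0.021346 − 0.020132·180.9) / 0.001214 = 0.439327/0.001214 ≈ 361.9.

μ₀ = 361.9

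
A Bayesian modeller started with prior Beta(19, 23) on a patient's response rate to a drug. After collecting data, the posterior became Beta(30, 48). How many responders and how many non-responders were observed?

Beta is conjugate to the binomial likelihood: posterior = Beta(α+s, β+f).
So s = 30 − 19 = 11 and f = 48 − 23 = 25.

11 responders and 25 non-responders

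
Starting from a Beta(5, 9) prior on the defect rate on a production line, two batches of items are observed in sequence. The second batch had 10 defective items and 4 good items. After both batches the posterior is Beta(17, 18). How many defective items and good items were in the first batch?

2 defective items and 5 good items

Sequential conjugate updates are equivalent to a single update on the pooled data, so total successes = posterior α − prior α and total failures = posterior β − prior β.
Total across both batches: 17−5=12 defective items, 18−9=9 good items.
Subtract the second batch: 12−10=2 defective items and 9−4=5 good items.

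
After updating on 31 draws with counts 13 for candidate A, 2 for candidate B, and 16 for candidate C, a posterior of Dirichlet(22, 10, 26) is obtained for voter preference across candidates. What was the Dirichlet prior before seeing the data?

Dirichlet(9, 8, 10)

For a Dirichlet(α) prior with multinomial counts c, the posterior is Dirichlet(α + c) componentwise.
Subtract each count from the matching posterior parameter: 22−13=9, 10−2=8, 26−16=10.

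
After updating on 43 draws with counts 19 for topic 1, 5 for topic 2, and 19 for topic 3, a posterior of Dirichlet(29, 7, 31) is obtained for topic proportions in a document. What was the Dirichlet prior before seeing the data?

Dirichlet(10, 2, 12)

For a Dirichlet(α) prior with multinomial counts c, the posterior is Dirichlet(α + c) componentwise.
Subtract each count from the matching posterior parameter: 29−19=10, 7−5=2, 31−19=12.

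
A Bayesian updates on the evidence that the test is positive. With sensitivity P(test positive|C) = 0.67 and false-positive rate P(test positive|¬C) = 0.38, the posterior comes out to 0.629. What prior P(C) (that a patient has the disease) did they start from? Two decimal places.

P(C) = 0.49

Bayes' rule in odds form gives O(C|E) = O(C)·[P(E|C)/P(E|¬C)], hence O(C) = O(C|E)/LR.
Posterior odds = 0.629/(1−0.629) = 1.6954. LR = 0.67/0.38 = 1.7632.
Prior odds = 1.6954/1.7632 = 0.9615, so P(C) = 0.9615/(1+0.9615) ≈ 0.49.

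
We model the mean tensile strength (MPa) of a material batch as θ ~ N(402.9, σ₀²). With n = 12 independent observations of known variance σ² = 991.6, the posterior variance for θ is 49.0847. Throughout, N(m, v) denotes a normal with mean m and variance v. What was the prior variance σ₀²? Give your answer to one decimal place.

σ₀² = 120.9

Posterior precision equals prior precision plus data precision: 1/σ_n² = 1/σ₀² + n/σ².
So 1/σ₀² = 1/49.0847 − 12/991.6 = 0.020373 − 0.012102 = 0.008271.
Hence σ₀² = 1/0.008271 ≈ 120.9.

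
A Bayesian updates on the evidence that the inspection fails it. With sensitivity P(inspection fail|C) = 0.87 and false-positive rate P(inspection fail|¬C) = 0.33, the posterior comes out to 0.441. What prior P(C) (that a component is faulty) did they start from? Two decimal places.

P(C) = 0.23

In odds form, posterior odds = prior odds × likelihood ratio, so prior odds = posterior odds ÷ LR.
Posterior odds = 0.441/(1−0.441) = 0.7889. LR = 0.87/0.33 = 2.6364.
Prior odds = 0.7889/2.6364 = 0.2992, so P(C) = 0.2992/(1+0.2992) ≈ 0.23.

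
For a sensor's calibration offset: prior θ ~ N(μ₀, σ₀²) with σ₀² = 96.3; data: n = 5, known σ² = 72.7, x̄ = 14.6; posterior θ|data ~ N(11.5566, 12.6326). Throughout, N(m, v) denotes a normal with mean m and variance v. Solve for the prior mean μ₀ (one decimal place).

μ₀ = -8.6

With known observation variance, the Normal–Normal posterior has precision τ_n = τ₀ + n/σ² and mean μ_n = (τ₀μ₀ + (n/σ²)x̄)/τ_n.
Here τ₀ = 1/96.3 = 0.010384 and τ_data = 5/72.7 = 0.068776, so τ_n = 0.079160.
Rearranging for μ₀: μ₀ = (μ_n·τ_n − τ_data·x̄)/τ₀ = (11.5566·0.079160 − 0.068776·14.6) / 0.010384 = -0.089309/0.010384 ≈ -8.6.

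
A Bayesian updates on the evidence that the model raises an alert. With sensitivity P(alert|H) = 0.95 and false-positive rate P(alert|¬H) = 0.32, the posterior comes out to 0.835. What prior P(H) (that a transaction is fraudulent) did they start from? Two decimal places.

Bayes' rule in odds form gives O(H|E) = O(H)·[P(E|H)/P(E|¬H)], hence O(H) = O(H|E)/LR.
Posterior odds = 0.835/(1−0.835) = 5.0606. LR = 0.95/0.32 = 2.9688.
Prior odds = 5.0606/2.9688 = 1.7046, so P(H) = 1.7046/(1+1.7046) ≈ 0.63.

P(H) = 0.63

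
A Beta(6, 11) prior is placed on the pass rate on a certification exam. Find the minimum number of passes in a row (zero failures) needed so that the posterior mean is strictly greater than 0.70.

After k passes and 0 failures the posterior is Beta(6+k, 11), with mean (6+k)/(6+11+k).
Set (6+k)/(17+k) > 0.70 and solve: k > (0.70·17 − 6)/(1 − 0.70) = 19.667.
The smallest integer exceeding 19.667 is 20, and checking k=20: (26)/(37) = 0.7027 > 0.70.

k = 20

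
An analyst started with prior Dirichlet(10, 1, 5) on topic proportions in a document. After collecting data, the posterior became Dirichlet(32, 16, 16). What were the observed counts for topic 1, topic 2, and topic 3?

counts (22, 15, 11)

For a Dirichlet(α) prior with multinomial counts c, the posterior is Dirichlet(α + c) componentwise.
Counts are posterior − prior componentwise: 32−10=22, 16−1=15, 16−5=11.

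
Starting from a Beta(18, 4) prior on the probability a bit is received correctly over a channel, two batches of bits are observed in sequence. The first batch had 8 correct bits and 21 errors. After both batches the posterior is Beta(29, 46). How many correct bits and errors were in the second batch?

3 correct bits and 21 errors

Because Beta–binomial updating is additive in the counts, the combined data contributed (α_post−α_prior, β_post−β_prior) successes and failures.
Total across both batches: 29−18=11 correct bits, 46−4=42 errors.
Subtract the first batch: 11−8=3 correct bits and 42−21=21 errors.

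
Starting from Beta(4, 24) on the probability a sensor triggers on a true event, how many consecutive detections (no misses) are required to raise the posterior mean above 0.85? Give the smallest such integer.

k = 133

After k detections and 0 misses the posterior is Beta(4+k, 24), with mean (4+k)/(4+24+k).
Set (4+k)/(28+k) > 0.85 and solve: k > (0.85·28 − 4)/(1 − 0.85) = 132.000.
The smallest integer exceeding 132.000 is 133, and checking k=133: (137)/(161) = 0.8509 > 0.85.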